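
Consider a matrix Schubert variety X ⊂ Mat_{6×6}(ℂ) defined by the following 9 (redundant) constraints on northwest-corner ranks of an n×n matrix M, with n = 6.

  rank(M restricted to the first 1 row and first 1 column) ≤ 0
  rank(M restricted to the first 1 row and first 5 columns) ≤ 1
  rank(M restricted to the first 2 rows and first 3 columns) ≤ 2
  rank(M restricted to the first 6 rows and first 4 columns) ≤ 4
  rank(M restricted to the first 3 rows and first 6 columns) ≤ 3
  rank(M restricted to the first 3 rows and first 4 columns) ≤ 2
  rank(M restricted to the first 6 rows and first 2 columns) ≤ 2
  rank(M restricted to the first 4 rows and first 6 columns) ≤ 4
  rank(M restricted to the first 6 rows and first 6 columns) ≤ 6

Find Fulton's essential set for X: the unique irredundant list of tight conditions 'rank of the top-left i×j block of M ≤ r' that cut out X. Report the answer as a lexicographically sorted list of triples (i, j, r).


The tightest implied rank at each (i,j), from the 9 conditions:

  0, 1, 1, 1, 1, 1
  1, 2, 2, 2, 2, 2
  1, 2, 2, 2, 3, 3
  1, 2, 3, 3, 4, 4
  1, 2, 3, 4, 5, 5
  1, 2, 3, 4, 5, 6

second differences of R give the permutation w = (2, 1, 5, 3, 4, 6).

|D(w)|=3, |Ess(w)|=2:

[(1, 1, 0), (3, 4, 2)]


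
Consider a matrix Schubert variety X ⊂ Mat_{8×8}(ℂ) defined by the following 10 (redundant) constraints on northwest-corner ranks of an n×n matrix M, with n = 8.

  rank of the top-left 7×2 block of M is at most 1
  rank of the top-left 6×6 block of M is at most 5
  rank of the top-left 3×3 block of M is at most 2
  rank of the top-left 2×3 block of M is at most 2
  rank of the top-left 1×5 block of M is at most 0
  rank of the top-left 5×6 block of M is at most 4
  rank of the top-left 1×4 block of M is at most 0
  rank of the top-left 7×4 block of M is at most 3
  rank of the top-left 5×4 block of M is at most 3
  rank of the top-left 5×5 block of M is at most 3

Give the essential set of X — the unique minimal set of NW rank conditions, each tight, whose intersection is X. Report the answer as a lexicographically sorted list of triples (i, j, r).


Propagating the 10 rank bounds to every northwest block:

  0  0  0  0  0  1  1  1
  1  1  1  1  1  2  2  2
  1  1  2  2  2  3  3  3
  1  1  2  3  3  4  4  4
  1  1  2  3  3  4  5  5
  1  1  2  3  4  5  6  6
  1  1  2  3  4  5  6  7
  1  2  3  4  5  6  7  8

the unique w with this rank table is (6, 1, 3, 4, 7, 5, 8, 2).

ℓ(w)=11; the 3 essential cells (i,j,r):

[(1, 5, 0), (5, 5, 3), (7, 2, 1)]


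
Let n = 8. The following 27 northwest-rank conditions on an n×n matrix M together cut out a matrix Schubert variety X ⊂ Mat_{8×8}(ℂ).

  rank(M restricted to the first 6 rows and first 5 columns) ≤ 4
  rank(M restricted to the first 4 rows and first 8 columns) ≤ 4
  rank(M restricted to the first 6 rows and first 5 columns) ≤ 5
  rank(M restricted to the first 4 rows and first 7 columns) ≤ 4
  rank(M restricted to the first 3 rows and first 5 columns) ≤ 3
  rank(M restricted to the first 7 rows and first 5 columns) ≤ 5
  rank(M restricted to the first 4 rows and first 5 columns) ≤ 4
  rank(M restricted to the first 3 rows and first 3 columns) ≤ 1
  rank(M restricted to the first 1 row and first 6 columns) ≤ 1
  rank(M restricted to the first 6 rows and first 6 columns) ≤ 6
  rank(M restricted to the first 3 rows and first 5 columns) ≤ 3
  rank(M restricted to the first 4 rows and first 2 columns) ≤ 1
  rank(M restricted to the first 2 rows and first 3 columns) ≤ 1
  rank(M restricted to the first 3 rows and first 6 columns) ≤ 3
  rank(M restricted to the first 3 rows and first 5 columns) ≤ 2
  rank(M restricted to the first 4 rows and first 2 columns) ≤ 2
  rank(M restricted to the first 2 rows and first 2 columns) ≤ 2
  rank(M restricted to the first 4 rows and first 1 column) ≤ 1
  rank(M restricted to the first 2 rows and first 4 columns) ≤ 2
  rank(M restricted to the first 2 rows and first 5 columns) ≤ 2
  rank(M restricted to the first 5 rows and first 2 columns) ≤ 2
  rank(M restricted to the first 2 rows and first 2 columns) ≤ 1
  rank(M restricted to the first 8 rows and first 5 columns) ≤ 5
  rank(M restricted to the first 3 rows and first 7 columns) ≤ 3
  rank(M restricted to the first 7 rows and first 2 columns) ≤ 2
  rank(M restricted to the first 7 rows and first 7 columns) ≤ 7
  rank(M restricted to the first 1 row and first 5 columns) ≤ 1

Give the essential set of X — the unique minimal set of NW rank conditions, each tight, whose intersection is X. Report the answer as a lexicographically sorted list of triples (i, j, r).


Reconstructing r_w from the 27 given conditions:

  i=1: 1  1  1  1  1  1  1  1
  i=2: 1  1  1  2  2  2  2  2
  i=3: 1  1  1  2  2  3  3  3
  i=4: 1  1  2  3  3  4  4  4
  i=5: 1  2  3  4  4  5  5  5
  i=6: 1  2  3  4  4  5  6  6
  i=7: 1  2  3  4  5  6  7  7
  i=8: 1  2  3  4  5  6  7  8

hence w(1..8) = (1, 4, 6, 3, 2, 7, 5, 8).

|D(w)|=7, |Ess(w)|=4:

[(3, 3, 1), (3, 5, 2), (4, 2, 1), (6, 5, 4)]


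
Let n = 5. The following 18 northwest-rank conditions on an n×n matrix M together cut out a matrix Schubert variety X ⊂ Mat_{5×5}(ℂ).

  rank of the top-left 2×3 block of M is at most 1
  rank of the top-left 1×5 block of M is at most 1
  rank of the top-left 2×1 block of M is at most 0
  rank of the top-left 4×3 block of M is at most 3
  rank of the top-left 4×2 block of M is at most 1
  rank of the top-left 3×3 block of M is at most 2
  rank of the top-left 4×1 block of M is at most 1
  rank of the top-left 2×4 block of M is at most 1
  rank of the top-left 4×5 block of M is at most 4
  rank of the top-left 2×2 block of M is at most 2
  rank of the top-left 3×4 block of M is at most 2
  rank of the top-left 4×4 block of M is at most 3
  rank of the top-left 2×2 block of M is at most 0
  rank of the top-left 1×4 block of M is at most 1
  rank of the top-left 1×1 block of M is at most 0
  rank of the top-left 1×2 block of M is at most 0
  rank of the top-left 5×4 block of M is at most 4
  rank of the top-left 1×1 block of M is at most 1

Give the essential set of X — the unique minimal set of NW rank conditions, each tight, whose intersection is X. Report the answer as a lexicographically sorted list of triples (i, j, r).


Reconstructing r_w from the 18 given conditions:

  i=1: 0 | 0 | 1 | 1 | 1
  i=2: 0 | 0 | 1 | 1 | 2
  i=3: 1 | 1 | 2 | 2 | 3
  i=4: 1 | 1 | 2 | 3 | 4
  i=5: 1 | 2 | 3 | 4 | 5

so w = (3, 5, 1, 4, 2).

ℓ(w)=6; the 3 essential cells (i,j,r):

[(2, 2, 0), (2, 4, 1), (4, 2, 1)]


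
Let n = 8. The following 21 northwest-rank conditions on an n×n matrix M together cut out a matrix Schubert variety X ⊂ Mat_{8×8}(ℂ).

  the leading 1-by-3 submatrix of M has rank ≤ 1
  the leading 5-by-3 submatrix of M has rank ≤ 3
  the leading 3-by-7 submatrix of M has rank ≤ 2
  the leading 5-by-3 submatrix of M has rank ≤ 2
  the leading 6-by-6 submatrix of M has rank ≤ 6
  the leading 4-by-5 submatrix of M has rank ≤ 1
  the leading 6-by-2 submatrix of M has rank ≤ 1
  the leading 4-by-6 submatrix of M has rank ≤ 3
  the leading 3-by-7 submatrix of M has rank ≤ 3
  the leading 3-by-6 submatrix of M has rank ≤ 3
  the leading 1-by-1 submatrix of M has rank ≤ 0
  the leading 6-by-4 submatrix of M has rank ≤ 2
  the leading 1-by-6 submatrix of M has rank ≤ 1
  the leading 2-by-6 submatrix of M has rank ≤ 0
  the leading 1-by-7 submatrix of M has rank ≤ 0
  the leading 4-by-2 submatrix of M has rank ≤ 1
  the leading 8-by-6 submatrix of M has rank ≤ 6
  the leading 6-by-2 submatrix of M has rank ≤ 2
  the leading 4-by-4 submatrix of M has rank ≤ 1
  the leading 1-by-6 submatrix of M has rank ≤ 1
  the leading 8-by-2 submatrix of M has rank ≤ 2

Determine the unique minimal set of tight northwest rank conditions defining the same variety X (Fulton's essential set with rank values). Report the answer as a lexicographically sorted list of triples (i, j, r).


Rank table r_w(8×8) implied by the 21 constraints:

  row 1: 0, 0, 0, 0, 0, 0, 0, 1
  row 2: 0, 0, 0, 0, 0, 0, 1, 2
  row 3: 1, 1, 1, 1, 1, 1, 2, 3
  row 4: 1, 1, 1, 1, 1, 2, 3, 4
  row 5: 1, 1, 2, 2, 2, 3, 4, 5
  row 6: 1, 1, 2, 2, 3, 4, 5, 6
  row 7: 1, 2, 3, 3, 4, 5, 6, 7
  row 8: 1, 2, 3, 4, 5, 6, 7, 8

hence w(1..8) = (8, 7, 1, 6, 3, 5, 2, 4).

D(w) has 20 cells with 5 SE-corners; essential set:

[(1, 7, 0), (2, 6, 0), (4, 5, 1), (6, 2, 1), (6, 4, 2)]


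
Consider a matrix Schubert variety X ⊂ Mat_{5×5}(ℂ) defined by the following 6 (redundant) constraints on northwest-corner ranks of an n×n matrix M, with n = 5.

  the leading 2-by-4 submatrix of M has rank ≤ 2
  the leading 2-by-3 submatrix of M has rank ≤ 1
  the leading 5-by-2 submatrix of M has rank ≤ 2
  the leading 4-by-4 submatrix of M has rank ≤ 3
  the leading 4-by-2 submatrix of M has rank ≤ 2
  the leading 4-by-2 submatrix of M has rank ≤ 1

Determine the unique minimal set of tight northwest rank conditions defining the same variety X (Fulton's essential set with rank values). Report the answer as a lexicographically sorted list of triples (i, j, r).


Reconstructing r_w from the 6 given conditions:

  row 1: 1, 1, 1, 1, 1
  row 2: 1, 1, 1, 2, 2
  row 3: 1, 1, 2, 3, 3
  row 4: 1, 1, 2, 3, 4
  row 5: 1, 2, 3, 4, 5

reading off 1-entries of Δ²R: w = (1, 4, 3, 5, 2).

Fulton essential set (2 of the 4 Rothe cells):

[(2, 3, 1), (4, 2, 1)]


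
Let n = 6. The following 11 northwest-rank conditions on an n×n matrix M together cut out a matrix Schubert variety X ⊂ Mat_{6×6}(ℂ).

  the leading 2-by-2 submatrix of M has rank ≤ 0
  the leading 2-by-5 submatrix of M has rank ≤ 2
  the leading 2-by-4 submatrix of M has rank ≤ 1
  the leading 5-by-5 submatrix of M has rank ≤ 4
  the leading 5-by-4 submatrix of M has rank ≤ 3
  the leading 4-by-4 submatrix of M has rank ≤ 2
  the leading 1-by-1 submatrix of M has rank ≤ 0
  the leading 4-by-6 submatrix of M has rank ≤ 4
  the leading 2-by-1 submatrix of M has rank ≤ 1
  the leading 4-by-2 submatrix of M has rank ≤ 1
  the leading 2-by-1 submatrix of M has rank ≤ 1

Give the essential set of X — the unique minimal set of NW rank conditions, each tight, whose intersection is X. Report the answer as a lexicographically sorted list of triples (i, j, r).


Reconstructing r_w from the 11 given conditions:

  i=1: 0, 0, 1, 1, 1, 1
  i=2: 0, 0, 1, 1, 2, 2
  i=3: 1, 1, 2, 2, 3, 3
  i=4: 1, 1, 2, 2, 3, 4
  i=5: 1, 2, 3, 3, 4, 5
  i=6: 1, 2, 3, 4, 5, 6

hence w(1..6) = (3, 5, 1, 6, 2, 4).

ℓ(w)=7; the 4 essential cells (i,j,r):

[(2, 2, 0), (2, 4, 1), (4, 2, 1), (4, 4, 2)]


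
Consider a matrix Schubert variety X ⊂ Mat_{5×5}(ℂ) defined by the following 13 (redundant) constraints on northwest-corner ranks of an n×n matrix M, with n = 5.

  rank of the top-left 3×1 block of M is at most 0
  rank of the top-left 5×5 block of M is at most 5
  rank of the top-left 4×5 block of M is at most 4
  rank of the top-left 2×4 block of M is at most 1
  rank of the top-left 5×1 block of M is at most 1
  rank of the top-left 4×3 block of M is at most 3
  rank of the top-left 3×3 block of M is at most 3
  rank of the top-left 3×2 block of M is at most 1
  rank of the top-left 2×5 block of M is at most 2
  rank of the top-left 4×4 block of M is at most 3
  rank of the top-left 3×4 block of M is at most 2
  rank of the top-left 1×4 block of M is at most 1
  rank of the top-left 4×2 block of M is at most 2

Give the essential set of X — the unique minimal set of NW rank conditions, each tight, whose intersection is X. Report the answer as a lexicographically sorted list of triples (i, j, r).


Reconstructing r_w from the 13 given conditions:

  i=1: 0, 1, 1, 1, 1
  i=2: 0, 1, 1, 1, 2
  i=3: 0, 1, 2, 2, 3
  i=4: 1, 2, 3, 3, 4
  i=5: 1, 2, 3, 4, 5

giving w = (2, 5, 3, 1, 4) via Δ²R.

|D(w)|=5, |Ess(w)|=2:

[(2, 4, 1), (3, 1, 0)]


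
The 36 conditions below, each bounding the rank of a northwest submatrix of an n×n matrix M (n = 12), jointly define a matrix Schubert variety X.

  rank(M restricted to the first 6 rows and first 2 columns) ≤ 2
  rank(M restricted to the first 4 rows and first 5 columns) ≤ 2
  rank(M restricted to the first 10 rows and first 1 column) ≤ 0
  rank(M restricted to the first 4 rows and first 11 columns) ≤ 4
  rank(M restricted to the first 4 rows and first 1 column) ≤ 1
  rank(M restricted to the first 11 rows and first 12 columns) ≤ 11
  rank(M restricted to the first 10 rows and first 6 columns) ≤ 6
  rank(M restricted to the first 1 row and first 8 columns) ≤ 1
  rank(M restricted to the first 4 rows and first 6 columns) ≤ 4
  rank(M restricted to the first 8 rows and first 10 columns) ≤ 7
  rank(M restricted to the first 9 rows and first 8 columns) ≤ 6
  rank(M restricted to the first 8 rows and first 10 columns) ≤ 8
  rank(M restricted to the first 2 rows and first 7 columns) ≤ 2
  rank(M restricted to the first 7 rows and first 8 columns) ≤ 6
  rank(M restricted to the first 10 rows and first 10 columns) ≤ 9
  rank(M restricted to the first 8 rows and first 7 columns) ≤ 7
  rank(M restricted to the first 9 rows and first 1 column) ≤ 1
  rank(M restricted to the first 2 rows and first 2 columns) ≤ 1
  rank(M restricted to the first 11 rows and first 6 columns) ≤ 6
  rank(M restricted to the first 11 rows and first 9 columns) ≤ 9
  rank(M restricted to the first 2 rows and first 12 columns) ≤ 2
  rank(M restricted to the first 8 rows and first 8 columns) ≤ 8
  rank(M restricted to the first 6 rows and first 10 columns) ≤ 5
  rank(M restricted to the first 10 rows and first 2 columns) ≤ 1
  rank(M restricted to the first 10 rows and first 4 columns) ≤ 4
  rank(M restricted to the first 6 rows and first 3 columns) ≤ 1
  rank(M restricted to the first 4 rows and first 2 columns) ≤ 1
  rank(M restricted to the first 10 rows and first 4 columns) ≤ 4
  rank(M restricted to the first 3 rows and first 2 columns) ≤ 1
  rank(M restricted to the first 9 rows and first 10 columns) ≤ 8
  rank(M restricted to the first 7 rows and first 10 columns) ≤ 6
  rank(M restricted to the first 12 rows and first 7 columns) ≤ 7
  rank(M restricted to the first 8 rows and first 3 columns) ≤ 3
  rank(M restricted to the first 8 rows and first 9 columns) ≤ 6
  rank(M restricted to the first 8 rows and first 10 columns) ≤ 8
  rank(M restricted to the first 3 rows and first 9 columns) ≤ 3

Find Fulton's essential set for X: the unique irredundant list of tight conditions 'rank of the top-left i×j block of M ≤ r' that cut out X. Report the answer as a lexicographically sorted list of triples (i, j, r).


The tightest implied rank at each (i,j), from the 36 conditions:

  0  1  1  1  1  1  1  1  1  1  1  1
  0  1  1  2  2  2  2  2  2  2  2  2
  0  1  1  2  2  3  3  3  3  3  3  3
  0  1  1  2  2  3  4  4  4  4  4  4
  0  1  1  2  3  4  5  5  5  5  5  5
  0  1  1  2  3  4  5  5  5  5  6  6
  0  1  2  3  4  5  6  6  6  6  7  7
  0  1  2  3  4  5  6  6  6  7  8  8
  0  1  2  3  4  5  6  6  7  8  9  9
  0  1  2  3  4  5  6  7  8  9  10  10
  1  2  3  4  5  6  7  8  9  10  11  11
  1  2  3  4  5  6  7  8  9  10  11  12

giving w = (2, 4, 6, 7, 5, 11, 3, 10, 9, 8, 1, 12) via Δ²R.

Rothe diagram D(w) (23 cells), 6 SE-corners (essential conditions):

[(4, 5, 2), (6, 3, 1), (6, 10, 5), (8, 9, 6), (9, 8, 6), (10, 1, 0)]


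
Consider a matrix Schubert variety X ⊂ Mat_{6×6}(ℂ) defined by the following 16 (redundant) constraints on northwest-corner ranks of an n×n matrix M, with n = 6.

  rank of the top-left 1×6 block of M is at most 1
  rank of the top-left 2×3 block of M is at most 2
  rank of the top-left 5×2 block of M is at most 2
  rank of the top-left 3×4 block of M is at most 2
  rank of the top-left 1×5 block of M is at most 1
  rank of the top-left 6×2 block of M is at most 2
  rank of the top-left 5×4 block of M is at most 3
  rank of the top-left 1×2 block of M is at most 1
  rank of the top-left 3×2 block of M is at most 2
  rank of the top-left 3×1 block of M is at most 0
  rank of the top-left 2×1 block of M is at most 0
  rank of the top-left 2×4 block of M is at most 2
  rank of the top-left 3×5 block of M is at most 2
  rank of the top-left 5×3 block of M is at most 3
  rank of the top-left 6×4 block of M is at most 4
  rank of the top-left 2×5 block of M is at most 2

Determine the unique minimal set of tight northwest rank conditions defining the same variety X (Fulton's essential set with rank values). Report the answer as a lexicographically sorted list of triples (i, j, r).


The tightest implied rank at each (i,j), from the 16 conditions:

  R[1]: 0 | 1 | 1 | 1 | 1 | 1
  R[2]: 0 | 1 | 2 | 2 | 2 | 2
  R[3]: 0 | 1 | 2 | 2 | 2 | 3
  R[4]: 1 | 2 | 3 | 3 | 3 | 4
  R[5]: 1 | 2 | 3 | 3 | 4 | 5
  R[6]: 1 | 2 | 3 | 4 | 5 | 6

reading off 1-entries of Δ²R: w = (2, 3, 6, 1, 5, 4).

3 SE-corners of the 6-cell Rothe diagram give Ess(w):

[(3, 1, 0), (3, 5, 2), (5, 4, 3)]


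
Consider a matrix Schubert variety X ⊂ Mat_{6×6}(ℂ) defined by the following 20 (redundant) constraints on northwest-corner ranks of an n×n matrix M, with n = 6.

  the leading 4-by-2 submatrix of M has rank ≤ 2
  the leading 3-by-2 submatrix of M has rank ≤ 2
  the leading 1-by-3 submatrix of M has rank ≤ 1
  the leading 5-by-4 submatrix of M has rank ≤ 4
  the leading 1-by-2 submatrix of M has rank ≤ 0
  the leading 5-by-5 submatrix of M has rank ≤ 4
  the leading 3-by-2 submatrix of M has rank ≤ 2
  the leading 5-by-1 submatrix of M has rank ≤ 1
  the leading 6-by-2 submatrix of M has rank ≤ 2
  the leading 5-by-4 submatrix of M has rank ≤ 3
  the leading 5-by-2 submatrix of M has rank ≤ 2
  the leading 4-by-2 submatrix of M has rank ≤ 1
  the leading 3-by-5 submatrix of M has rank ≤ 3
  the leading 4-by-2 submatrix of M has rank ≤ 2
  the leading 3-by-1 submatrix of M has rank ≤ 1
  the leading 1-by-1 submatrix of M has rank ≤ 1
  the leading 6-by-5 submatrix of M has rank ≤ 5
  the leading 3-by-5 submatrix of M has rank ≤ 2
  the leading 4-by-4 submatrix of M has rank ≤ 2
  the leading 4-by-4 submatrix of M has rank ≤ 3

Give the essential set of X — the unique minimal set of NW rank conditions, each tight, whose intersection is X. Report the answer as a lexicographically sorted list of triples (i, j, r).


Recovering R(i,j) via the rank-extension bound from the 20 conditions:

  i=1: 0 | 0 | 1 | 1 | 1 | 1
  i=2: 1 | 1 | 2 | 2 | 2 | 2
  i=3: 1 | 1 | 2 | 2 | 2 | 3
  i=4: 1 | 1 | 2 | 2 | 3 | 4
  i=5: 1 | 2 | 3 | 3 | 4 | 5
  i=6: 1 | 2 | 3 | 4 | 5 | 6

reading off 1-entries of Δ²R: w = (3, 1, 6, 5, 2, 4).

Rothe diagram D(w) (7 cells), 4 SE-corners (essential conditions):

[(1, 2, 0), (3, 5, 2), (4, 2, 1), (4, 4, 2)]


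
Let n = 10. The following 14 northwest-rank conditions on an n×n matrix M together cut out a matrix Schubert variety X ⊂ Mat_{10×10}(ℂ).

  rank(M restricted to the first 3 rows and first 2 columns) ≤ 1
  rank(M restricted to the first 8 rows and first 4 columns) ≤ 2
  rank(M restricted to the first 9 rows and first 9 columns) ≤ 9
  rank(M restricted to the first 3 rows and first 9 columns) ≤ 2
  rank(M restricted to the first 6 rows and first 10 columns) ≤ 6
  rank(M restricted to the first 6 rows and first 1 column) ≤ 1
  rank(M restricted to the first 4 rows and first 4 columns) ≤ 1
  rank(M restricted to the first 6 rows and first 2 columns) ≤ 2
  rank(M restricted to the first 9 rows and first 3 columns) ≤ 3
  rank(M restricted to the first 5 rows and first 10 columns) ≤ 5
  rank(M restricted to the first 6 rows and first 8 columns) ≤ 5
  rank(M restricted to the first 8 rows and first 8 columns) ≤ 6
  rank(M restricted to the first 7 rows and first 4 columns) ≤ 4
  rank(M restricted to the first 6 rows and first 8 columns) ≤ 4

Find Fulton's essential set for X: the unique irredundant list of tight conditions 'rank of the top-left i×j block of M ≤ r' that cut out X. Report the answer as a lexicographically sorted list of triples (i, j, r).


Propagating the 14 rank bounds to every northwest block:

  R[1]: 1 | 1 | 1 | 1 | 1 | 1 | 1 | 1 | 1 | 1
  R[2]: 1 | 1 | 1 | 1 | 2 | 2 | 2 | 2 | 2 | 2
  R[3]: 1 | 1 | 1 | 1 | 2 | 2 | 2 | 2 | 2 | 3
  R[4]: 1 | 1 | 1 | 1 | 2 | 3 | 3 | 3 | 3 | 4
  R[5]: 1 | 2 | 2 | 2 | 3 | 4 | 4 | 4 | 4 | 5
  R[6]: 1 | 2 | 2 | 2 | 3 | 4 | 4 | 4 | 5 | 6
  R[7]: 1 | 2 | 2 | 2 | 3 | 4 | 5 | 5 | 6 | 7
  R[8]: 1 | 2 | 2 | 2 | 3 | 4 | 5 | 6 | 7 | 8
  R[9]: 1 | 2 | 3 | 3 | 4 | 5 | 6 | 7 | 8 | 9
  R[10]: 1 | 2 | 3 | 4 | 5 | 6 | 7 | 8 | 9 | 10

hence w(1..10) = (1, 5, 10, 6, 2, 9, 7, 8, 3, 4).

Fulton essential set (4 of the 21 Rothe cells):

[(3, 9, 2), (4, 4, 1), (6, 8, 4), (8, 4, 2)]


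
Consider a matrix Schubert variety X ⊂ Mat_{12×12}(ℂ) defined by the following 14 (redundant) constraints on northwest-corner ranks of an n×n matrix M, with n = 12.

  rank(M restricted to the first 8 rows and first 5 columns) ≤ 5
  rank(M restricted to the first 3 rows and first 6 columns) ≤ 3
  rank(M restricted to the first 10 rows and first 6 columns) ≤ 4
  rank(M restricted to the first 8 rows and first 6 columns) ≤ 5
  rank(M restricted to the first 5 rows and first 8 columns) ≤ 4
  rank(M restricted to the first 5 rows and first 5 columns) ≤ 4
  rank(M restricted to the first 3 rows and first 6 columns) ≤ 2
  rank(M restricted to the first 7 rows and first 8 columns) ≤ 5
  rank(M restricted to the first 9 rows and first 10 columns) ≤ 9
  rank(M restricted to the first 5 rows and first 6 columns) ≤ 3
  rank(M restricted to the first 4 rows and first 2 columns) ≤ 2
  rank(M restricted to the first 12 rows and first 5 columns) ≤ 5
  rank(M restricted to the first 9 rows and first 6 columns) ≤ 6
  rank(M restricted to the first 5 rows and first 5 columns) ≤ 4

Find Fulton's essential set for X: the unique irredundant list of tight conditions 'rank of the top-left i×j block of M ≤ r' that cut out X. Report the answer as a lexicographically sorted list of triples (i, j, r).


The tightest implied rank at each (i,j), from the 14 conditions:

  row 1: 1 1 1 1 1 1 1 1 1 1 1 1
  row 2: 1 2 2 2 2 2 2 2 2 2 2 2
  row 3: 1 2 2 2 2 2 3 3 3 3 3 3
  row 4: 1 2 3 3 3 3 4 4 4 4 4 4
  row 5: 1 2 3 3 3 3 4 4 5 5 5 5
  row 6: 1 2 3 4 4 4 5 5 6 6 6 6
  row 7: 1 2 3 4 4 4 5 5 6 7 7 7
  row 8: 1 2 3 4 4 4 5 6 7 8 8 8
  row 9: 1 2 3 4 4 4 5 6 7 8 9 9
  row 10: 1 2 3 4 4 4 5 6 7 8 9 10
  row 11: 1 2 3 4 5 5 6 7 8 9 10 11
  row 12: 1 2 3 4 5 6 7 8 9 10 11 12

giving w = (1, 2, 7, 3, 9, 4, 10, 8, 11, 12, 5, 6) via Δ²R.

5 SE-corners of the 17-cell Rothe diagram give Ess(w):

[(3, 6, 2), (5, 6, 3), (5, 8, 4), (7, 8, 5), (10, 6, 4)]


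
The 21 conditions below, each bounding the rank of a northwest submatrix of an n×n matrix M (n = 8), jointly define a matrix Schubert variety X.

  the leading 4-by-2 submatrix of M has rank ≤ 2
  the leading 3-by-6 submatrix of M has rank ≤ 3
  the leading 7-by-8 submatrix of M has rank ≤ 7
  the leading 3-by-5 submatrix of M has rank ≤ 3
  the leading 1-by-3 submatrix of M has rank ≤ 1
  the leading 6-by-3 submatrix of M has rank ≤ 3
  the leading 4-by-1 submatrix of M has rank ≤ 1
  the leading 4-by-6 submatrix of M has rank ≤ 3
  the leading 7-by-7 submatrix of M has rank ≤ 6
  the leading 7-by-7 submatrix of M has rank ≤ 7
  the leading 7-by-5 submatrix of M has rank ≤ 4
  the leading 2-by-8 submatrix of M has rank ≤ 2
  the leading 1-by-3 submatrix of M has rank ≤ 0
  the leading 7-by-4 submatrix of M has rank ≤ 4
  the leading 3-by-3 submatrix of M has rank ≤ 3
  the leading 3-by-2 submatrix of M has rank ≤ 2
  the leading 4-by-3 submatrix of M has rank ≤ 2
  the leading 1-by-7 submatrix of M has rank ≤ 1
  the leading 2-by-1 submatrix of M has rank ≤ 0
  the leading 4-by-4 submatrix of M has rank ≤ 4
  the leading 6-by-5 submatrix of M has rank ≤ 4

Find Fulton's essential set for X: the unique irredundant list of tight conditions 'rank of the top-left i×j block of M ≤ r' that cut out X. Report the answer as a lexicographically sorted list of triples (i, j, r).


Rank table r_w(8×8) implied by the 21 constraints:

  row 1: 0 0 0 1 1 1 1 1
  row 2: 0 1 1 2 2 2 2 2
  row 3: 1 2 2 3 3 3 3 3
  row 4: 1 2 2 3 3 3 4 4
  row 5: 1 2 3 4 4 4 5 5
  row 6: 1 2 3 4 4 5 6 6
  row 7: 1 2 3 4 4 5 6 7
  row 8: 1 2 3 4 5 6 7 8

hence w(1..8) = (4, 2, 1, 7, 3, 6, 8, 5).

5 SE-corners of the 9-cell Rothe diagram give Ess(w):

[(1, 3, 0), (2, 1, 0), (4, 3, 2), (4, 6, 3), (7, 5, 4)]


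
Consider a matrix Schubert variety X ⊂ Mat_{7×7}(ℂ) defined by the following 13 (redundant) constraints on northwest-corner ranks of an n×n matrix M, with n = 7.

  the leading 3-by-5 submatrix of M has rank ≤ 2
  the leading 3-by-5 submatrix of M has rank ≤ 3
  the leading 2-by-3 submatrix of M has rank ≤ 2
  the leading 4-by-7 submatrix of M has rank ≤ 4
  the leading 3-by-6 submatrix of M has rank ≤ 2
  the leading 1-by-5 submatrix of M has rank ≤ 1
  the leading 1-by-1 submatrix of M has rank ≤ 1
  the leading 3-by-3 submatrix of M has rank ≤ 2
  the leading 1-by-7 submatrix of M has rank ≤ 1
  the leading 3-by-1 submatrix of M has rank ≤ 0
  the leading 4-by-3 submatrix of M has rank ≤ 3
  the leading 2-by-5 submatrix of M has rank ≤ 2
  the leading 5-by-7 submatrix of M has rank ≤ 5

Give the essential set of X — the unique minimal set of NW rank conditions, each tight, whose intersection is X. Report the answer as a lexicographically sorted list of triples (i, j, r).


Computing R[i][j] = min implied NW-rank bound (n=7, 13 conditions):

  row 1: 0, 1, 1, 1, 1, 1, 1
  row 2: 0, 1, 2, 2, 2, 2, 2
  row 3: 0, 1, 2, 2, 2, 2, 3
  row 4: 1, 2, 3, 3, 3, 3, 4
  row 5: 1, 2, 3, 4, 4, 4, 5
  row 6: 1, 2, 3, 4, 5, 5, 6
  row 7: 1, 2, 3, 4, 5, 6, 7

reading off 1-entries of Δ²R: w = (2, 3, 7, 1, 4, 5, 6).

ℓ(w)=6; the 2 essential cells (i,j,r):

[(3, 1, 0), (3, 6, 2)]


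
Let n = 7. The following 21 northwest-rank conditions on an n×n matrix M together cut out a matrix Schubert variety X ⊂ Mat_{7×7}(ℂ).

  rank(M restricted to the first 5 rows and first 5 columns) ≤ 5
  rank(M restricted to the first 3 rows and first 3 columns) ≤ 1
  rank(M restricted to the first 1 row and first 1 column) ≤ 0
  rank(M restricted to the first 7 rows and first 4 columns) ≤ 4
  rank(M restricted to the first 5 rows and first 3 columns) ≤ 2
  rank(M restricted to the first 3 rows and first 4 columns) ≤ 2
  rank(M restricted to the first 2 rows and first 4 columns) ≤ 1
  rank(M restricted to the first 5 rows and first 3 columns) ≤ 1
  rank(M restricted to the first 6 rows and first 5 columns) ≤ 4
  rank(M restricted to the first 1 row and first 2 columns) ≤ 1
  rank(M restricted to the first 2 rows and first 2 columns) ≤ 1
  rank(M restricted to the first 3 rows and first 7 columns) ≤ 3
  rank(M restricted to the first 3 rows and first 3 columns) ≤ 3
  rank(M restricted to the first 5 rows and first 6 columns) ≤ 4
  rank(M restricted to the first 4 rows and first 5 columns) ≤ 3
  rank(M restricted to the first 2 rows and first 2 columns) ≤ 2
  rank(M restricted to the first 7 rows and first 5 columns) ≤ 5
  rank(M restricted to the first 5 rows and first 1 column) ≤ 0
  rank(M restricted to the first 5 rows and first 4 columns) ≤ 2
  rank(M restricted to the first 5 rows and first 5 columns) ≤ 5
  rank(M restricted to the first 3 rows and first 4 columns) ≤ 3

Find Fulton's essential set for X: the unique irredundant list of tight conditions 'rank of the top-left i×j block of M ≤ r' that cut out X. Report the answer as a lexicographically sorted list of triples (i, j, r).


Recovering R(i,j) via the rank-extension bound from the 21 conditions:

  0 1 1 1 1 1 1
  0 1 1 1 2 2 2
  0 1 1 2 3 3 3
  0 1 1 2 3 4 4
  0 1 1 2 3 4 5
  1 2 2 3 4 5 6
  1 2 3 4 5 6 7

giving w = (2, 5, 4, 6, 7, 1, 3) via Δ²R.

ℓ(w)=10; the 3 essential cells (i,j,r):

[(2, 4, 1), (5, 1, 0), (5, 3, 1)]


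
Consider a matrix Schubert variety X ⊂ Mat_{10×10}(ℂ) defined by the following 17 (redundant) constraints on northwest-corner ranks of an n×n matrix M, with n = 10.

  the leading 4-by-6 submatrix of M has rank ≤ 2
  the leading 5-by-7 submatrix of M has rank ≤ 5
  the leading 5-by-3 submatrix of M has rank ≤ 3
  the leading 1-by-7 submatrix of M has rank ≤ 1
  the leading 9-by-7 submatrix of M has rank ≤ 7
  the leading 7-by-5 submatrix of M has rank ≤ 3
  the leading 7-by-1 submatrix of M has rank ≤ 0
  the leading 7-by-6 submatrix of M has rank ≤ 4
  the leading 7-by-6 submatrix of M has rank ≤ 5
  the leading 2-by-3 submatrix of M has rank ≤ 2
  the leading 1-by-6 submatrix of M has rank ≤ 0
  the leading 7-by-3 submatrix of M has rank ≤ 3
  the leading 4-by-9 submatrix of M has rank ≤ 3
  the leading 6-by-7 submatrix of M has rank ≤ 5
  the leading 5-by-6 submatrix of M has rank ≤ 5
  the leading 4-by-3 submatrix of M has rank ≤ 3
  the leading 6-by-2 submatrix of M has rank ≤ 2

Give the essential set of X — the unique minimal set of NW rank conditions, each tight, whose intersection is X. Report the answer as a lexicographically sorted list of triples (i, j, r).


Recovering R(i,j) via the rank-extension bound from the 17 conditions:

  i=1: 0  0  0  0  0  0  1  1  1  1
  i=2: 0  1  1  1  1  1  2  2  2  2
  i=3: 0  1  2  2  2  2  3  3  3  3
  i=4: 0  1  2  2  2  2  3  3  3  4
  i=5: 0  1  2  3  3  3  4  4  4  5
  i=6: 0  1  2  3  3  4  5  5  5  6
  i=7: 0  1  2  3  3  4  5  6  6  7
  i=8: 1  2  3  4  4  5  6  7  7  8
  i=9: 1  2  3  4  5  6  7  8  8  9
  i=10: 1  2  3  4  5  6  7  8  9  10

the unique w with this rank table is (7, 2, 3, 10, 4, 6, 8, 1, 5, 9).

D(w) has 19 cells with 5 SE-corners; essential set:

[(1, 6, 0), (4, 6, 2), (4, 9, 3), (7, 1, 0), (7, 5, 3)]


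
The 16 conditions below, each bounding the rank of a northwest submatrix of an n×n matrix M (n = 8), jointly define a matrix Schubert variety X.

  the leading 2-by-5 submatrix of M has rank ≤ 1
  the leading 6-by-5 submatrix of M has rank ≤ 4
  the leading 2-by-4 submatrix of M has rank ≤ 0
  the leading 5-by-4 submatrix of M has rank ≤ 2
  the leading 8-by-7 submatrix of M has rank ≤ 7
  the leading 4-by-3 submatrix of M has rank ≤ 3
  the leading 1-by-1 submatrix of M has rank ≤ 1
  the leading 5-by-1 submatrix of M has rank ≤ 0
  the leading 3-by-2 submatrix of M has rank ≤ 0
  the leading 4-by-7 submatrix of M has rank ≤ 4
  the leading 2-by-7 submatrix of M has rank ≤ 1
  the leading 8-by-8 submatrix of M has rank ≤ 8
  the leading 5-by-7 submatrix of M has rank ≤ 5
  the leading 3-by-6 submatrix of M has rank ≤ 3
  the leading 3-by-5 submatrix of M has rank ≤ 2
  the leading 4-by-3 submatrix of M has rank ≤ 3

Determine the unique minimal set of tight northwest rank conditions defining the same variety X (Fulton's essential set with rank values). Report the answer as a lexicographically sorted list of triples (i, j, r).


Rank table r_w(8×8) implied by the 16 constraints:

  R[1]: 0  0  0  0  1  1  1  1
  R[2]: 0  0  0  0  1  1  1  2
  R[3]: 0  0  1  1  2  2  2  3
  R[4]: 0  1  2  2  3  3  3  4
  R[5]: 0  1  2  2  3  4  4  5
  R[6]: 1  2  3  3  4  5  5  6
  R[7]: 1  2  3  4  5  6  6  7
  R[8]: 1  2  3  4  5  6  7  8

the unique w with this rank table is (5, 8, 3, 2, 6, 1, 4, 7).

D(w) has 15 cells with 5 SE-corners; essential set:

[(2, 4, 0), (2, 7, 1), (3, 2, 0), (5, 1, 0), (5, 4, 2)]


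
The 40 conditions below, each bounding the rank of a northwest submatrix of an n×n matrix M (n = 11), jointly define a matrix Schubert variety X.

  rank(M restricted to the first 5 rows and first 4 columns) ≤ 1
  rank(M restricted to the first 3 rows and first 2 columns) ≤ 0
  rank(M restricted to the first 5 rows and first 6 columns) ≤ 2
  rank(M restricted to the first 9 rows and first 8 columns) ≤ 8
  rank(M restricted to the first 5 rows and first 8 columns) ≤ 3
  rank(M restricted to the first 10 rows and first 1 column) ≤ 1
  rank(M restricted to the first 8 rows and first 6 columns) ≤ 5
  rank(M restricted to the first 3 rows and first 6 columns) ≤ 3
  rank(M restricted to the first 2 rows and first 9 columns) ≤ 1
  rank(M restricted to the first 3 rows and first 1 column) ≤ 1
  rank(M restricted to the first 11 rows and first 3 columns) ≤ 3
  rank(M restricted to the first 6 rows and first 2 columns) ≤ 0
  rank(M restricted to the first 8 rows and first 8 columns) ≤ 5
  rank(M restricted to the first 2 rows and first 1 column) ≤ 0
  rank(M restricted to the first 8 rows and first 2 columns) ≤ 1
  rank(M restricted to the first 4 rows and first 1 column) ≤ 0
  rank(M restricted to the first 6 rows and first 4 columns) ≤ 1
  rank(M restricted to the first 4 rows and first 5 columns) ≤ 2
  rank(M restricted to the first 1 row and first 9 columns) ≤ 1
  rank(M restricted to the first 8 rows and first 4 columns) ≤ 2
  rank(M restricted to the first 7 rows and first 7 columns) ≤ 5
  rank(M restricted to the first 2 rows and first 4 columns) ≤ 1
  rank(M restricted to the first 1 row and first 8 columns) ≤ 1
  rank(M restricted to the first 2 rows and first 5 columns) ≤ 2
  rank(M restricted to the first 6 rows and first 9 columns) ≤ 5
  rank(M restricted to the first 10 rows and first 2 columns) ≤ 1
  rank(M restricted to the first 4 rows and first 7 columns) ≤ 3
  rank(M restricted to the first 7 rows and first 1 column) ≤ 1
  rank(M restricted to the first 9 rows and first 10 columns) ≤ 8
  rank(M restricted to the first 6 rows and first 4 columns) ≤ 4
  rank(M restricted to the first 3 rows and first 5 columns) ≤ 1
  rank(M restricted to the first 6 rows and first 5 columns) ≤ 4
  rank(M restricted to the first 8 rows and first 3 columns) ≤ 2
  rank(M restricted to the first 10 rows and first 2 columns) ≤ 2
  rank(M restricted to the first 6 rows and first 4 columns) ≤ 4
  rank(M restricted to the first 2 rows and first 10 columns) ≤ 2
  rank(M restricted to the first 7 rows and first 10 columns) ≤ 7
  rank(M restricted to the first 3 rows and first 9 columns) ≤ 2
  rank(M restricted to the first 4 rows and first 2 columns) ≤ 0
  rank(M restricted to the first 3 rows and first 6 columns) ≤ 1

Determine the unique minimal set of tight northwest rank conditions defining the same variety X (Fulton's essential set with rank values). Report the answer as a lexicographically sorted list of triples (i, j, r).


Rank table r_w(11×11) implied by the 40 constraints:

  row 1: 0 | 0 | 1 | 1 | 1 | 1 | 1 | 1 | 1 | 1 | 1
  row 2: 0 | 0 | 1 | 1 | 1 | 1 | 1 | 1 | 1 | 2 | 2
  row 3: 0 | 0 | 1 | 1 | 1 | 1 | 2 | 2 | 2 | 3 | 3
  row 4: 0 | 0 | 1 | 1 | 2 | 2 | 3 | 3 | 3 | 4 | 4
  row 5: 0 | 0 | 1 | 1 | 2 | 2 | 3 | 3 | 4 | 5 | 5
  row 6: 0 | 0 | 1 | 1 | 2 | 3 | 4 | 4 | 5 | 6 | 6
  row 7: 1 | 1 | 2 | 2 | 3 | 4 | 5 | 5 | 6 | 7 | 7
  row 8: 1 | 1 | 2 | 2 | 3 | 4 | 5 | 5 | 6 | 7 | 8
  row 9: 1 | 1 | 2 | 3 | 4 | 5 | 6 | 6 | 7 | 8 | 9
  row 10: 1 | 1 | 2 | 3 | 4 | 5 | 6 | 7 | 8 | 9 | 10
  row 11: 1 | 2 | 3 | 4 | 5 | 6 | 7 | 8 | 9 | 10 | 11

second differences of R give the permutation w = (3, 10, 7, 5, 9, 6, 1, 11, 4, 8, 2).

Rothe diagram D(w) (31 cells), 9 SE-corners (essential conditions):

[(2, 9, 1), (3, 6, 1), (5, 6, 2), (5, 8, 3), (6, 2, 0), (6, 4, 1), (8, 4, 2), (8, 8, 5), (10, 2, 1)]


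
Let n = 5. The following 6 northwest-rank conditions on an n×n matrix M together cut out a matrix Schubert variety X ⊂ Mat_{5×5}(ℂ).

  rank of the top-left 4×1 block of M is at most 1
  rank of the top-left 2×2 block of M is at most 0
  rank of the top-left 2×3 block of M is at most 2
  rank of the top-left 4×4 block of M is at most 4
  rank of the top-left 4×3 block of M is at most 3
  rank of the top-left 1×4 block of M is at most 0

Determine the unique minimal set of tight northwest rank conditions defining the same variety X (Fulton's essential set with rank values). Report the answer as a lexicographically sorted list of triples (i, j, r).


Recovering R(i,j) via the rank-extension bound from the 6 conditions:

  R[1]: 0  0  0  0  1
  R[2]: 0  0  1  1  2
  R[3]: 1  1  2  2  3
  R[4]: 1  2  3  3  4
  R[5]: 1  2  3  4  5

reading off 1-entries of Δ²R: w = (5, 3, 1, 2, 4).

Rothe diagram D(w) (6 cells), 2 SE-corners (essential conditions):

[(1, 4, 0), (2, 2, 0)]


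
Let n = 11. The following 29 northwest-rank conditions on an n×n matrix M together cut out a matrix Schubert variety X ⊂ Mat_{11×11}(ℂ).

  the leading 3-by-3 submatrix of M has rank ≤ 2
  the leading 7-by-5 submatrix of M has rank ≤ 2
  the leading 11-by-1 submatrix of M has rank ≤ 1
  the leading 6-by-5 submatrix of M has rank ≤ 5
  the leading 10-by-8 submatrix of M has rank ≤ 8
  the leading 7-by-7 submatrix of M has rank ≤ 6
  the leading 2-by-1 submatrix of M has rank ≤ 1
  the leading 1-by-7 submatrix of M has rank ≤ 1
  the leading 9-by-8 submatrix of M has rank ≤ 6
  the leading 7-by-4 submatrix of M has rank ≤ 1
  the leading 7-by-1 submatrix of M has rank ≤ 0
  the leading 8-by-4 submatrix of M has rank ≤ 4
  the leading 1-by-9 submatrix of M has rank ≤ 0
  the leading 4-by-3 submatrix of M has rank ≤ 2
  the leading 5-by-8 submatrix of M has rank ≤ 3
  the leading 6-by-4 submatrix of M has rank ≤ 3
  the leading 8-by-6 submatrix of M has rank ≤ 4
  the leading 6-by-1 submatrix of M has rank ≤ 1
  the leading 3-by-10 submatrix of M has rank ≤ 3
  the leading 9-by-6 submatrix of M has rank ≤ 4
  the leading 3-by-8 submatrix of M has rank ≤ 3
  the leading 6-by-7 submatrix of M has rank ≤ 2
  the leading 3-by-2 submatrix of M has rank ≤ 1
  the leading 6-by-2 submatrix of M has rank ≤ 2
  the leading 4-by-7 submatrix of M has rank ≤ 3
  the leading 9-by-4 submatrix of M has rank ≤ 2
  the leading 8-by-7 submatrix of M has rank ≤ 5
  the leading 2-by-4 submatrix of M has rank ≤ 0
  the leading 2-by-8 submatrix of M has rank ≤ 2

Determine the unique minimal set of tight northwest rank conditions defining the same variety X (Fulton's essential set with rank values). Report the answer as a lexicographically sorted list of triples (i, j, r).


Computing R[i][j] = min implied NW-rank bound (n=11, 29 conditions):

  row 1: 0, 0, 0, 0, 0, 0, 0, 0, 0, 1, 1
  row 2: 0, 0, 0, 0, 1, 1, 1, 1, 1, 2, 2
  row 3: 0, 1, 1, 1, 2, 2, 2, 2, 2, 3, 3
  row 4: 0, 1, 1, 1, 2, 2, 2, 3, 3, 4, 4
  row 5: 0, 1, 1, 1, 2, 2, 2, 3, 4, 5, 5
  row 6: 0, 1, 1, 1, 2, 2, 2, 3, 4, 5, 6
  row 7: 0, 1, 1, 1, 2, 3, 3, 4, 5, 6, 7
  row 8: 1, 2, 2, 2, 3, 4, 4, 5, 6, 7, 8
  row 9: 1, 2, 2, 2, 3, 4, 5, 6, 7, 8, 9
  row 10: 1, 2, 3, 3, 4, 5, 6, 7, 8, 9, 10
  row 11: 1, 2, 3, 4, 5, 6, 7, 8, 9, 10, 11

second differences of R give the permutation w = (10, 5, 2, 8, 9, 11, 6, 1, 7, 3, 4).

ℓ(w)=34; the 6 essential cells (i,j,r):

[(1, 9, 0), (2, 4, 0), (6, 7, 2), (7, 1, 0), (7, 4, 1), (9, 4, 2)]


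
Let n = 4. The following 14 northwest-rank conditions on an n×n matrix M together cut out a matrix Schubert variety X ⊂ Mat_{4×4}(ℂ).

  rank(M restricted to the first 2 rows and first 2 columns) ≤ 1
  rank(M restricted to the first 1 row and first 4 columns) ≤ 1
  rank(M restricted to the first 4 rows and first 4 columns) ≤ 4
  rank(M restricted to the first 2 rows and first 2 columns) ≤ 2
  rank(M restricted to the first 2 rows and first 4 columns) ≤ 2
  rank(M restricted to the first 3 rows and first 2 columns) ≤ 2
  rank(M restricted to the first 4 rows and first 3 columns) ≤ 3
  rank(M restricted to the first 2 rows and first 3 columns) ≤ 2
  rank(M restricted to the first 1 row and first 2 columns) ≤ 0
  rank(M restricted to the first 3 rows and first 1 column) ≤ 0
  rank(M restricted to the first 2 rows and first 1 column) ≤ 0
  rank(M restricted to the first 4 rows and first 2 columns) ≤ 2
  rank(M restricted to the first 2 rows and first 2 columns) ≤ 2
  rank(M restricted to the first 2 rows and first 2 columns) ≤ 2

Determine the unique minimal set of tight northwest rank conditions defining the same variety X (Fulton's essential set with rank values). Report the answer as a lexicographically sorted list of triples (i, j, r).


Rank table r_w(4×4) implied by the 14 constraints:

  row 1: 0, 0, 1, 1
  row 2: 0, 1, 2, 2
  row 3: 0, 1, 2, 3
  row 4: 1, 2, 3, 4

reading off 1-entries of Δ²R: w = (3, 2, 4, 1).

|D(w)|=4, |Ess(w)|=2:

[(1, 2, 0), (3, 1, 0)]
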